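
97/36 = 97/36 =2.69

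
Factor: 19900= 2^2*5^2* 199^1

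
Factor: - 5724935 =-5^1 *691^1*1657^1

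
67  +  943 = 1010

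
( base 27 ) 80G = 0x16D8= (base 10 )5848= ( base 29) 6rj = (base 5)141343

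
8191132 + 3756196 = 11947328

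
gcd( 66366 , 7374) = 7374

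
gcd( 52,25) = 1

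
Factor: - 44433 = -3^2*4937^1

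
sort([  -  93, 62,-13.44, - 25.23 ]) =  [ - 93  ,  -  25.23, - 13.44,62] 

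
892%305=282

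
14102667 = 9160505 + 4942162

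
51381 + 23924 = 75305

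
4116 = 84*49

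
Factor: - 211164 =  - 2^2 * 3^1*17597^1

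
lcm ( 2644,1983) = 7932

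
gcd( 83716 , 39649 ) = 1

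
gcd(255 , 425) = 85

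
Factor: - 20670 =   -  2^1*3^1 * 5^1 *13^1*53^1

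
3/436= 3/436= 0.01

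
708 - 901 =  - 193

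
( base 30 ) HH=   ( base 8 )1017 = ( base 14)299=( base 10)527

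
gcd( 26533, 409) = 1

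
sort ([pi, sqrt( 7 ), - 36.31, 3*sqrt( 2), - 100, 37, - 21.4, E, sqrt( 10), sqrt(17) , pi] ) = [ - 100, - 36.31, - 21.4, sqrt(7), E, pi,pi, sqrt( 10), sqrt( 17), 3*sqrt( 2 ), 37 ]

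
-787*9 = - 7083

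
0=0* 295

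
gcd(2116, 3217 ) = 1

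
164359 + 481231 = 645590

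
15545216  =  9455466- -6089750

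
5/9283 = 5/9283 = 0.00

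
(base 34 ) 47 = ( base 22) 6B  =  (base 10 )143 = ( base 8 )217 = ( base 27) 58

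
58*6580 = 381640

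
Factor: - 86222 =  - 2^1*19^1*2269^1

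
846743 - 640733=206010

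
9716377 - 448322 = 9268055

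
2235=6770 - 4535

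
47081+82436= 129517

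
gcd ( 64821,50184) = 2091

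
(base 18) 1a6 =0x1fe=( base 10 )510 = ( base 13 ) 303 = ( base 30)h0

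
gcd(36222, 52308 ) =6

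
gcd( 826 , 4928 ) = 14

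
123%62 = 61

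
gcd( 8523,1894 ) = 947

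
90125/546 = 12875/78 = 165.06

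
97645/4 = 24411 + 1/4 = 24411.25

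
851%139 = 17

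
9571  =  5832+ 3739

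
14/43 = 14/43 = 0.33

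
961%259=184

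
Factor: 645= 3^1 * 5^1*43^1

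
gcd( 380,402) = 2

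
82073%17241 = 13109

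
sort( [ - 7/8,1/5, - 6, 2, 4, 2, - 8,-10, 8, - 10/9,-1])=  [ - 10,-8, - 6, - 10/9, - 1,-7/8,  1/5,2,2,4, 8]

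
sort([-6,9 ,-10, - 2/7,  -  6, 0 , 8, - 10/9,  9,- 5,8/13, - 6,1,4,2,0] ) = [  -  10, - 6,-6, - 6,-5,-10/9, - 2/7,0,0,8/13, 1,2,4,8, 9, 9] 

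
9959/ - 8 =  - 1245 + 1/8 =- 1244.88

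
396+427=823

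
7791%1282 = 99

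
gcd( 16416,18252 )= 108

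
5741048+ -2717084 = 3023964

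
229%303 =229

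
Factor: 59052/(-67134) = -9842/11189=- 2^1*7^1*19^1*37^1*67^(-1)*167^( -1 ) 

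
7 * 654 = 4578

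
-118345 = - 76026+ - 42319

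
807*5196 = 4193172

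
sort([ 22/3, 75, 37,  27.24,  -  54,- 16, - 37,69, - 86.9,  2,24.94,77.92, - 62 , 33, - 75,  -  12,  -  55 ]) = [ - 86.9 , - 75, - 62, - 55, - 54, - 37, - 16 , - 12, 2,  22/3,24.94,27.24,33, 37,69,75,77.92]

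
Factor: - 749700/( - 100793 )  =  900/121 = 2^2*3^2*5^2*11^(-2)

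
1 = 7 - 6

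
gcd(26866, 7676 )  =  3838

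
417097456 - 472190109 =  - 55092653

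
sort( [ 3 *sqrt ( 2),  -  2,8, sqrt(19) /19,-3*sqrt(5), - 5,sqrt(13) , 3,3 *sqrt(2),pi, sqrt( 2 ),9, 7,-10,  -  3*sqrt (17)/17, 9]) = [ - 10, - 3*sqrt( 5 ), - 5, - 2,-3*sqrt ( 17)/17,  sqrt(19 ) /19,sqrt(2),3, pi, sqrt(13 ), 3*sqrt( 2), 3*sqrt ( 2), 7 , 8,9, 9 ] 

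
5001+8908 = 13909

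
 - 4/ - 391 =4/391= 0.01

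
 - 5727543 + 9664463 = 3936920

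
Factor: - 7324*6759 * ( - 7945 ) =2^2*3^2 *5^1*7^1*227^1*751^1*1831^1 = 393300667620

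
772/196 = 193/49= 3.94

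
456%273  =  183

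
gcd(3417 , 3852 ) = 3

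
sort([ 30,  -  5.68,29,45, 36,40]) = [ - 5.68, 29,30, 36,  40,45 ] 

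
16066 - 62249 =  - 46183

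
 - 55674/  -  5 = 55674/5 = 11134.80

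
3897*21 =81837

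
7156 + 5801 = 12957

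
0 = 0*7771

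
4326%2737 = 1589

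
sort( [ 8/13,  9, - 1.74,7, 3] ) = [-1.74,8/13, 3,  7,  9] 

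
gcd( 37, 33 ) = 1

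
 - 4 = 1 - 5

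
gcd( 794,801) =1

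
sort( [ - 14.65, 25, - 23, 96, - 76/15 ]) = [  -  23, - 14.65, - 76/15 , 25, 96] 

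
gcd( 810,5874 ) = 6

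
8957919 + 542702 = 9500621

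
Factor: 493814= 2^1*246907^1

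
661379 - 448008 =213371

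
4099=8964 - 4865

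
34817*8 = 278536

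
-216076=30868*( - 7)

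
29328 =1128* 26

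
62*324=20088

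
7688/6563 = 1+1125/6563 = 1.17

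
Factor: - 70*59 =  - 4130= - 2^1 * 5^1*7^1*59^1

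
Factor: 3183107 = 3183107^1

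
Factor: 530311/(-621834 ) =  - 2^( - 1)*3^( - 1) * 23^1*61^( - 1)*1699^ ( - 1)*23057^1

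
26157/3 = 8719 = 8719.00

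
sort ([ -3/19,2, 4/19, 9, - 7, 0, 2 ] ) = [ - 7 , - 3/19 , 0,4/19,2,  2, 9 ] 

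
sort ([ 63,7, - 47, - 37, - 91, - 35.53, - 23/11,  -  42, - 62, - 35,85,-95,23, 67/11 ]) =[ - 95, -91, - 62, - 47, - 42, - 37, - 35.53, - 35, - 23/11,  67/11,7 , 23,63,85 ]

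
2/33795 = 2/33795  =  0.00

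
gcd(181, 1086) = 181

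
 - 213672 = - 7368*29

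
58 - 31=27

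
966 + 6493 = 7459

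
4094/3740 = 1 + 177/1870 = 1.09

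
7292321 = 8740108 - 1447787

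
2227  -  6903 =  - 4676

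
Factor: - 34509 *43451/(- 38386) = 2^( - 1 )*3^1*17^( - 1 )*1129^( - 1 ) * 11503^1*43451^1 = 1499450559/38386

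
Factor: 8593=13^1*661^1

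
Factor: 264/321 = 2^3 * 11^1  *  107^ ( - 1) = 88/107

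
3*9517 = 28551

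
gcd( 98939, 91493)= 1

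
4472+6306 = 10778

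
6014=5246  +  768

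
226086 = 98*2307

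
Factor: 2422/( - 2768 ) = -7/8 = - 2^( - 3)*7^1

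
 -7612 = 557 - 8169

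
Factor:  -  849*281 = - 238569= - 3^1*281^1*283^1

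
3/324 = 1/108 = 0.01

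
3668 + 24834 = 28502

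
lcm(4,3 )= 12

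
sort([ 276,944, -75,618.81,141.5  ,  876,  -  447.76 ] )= [ -447.76, -75, 141.5,276, 618.81, 876,  944] 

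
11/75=11/75 = 0.15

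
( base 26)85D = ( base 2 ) 1010110101111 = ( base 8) 12657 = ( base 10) 5551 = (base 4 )1112233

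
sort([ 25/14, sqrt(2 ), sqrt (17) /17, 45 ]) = [ sqrt (17) /17, sqrt( 2), 25/14, 45]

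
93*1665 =154845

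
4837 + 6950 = 11787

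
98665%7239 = 4558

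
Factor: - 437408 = -2^5*13669^1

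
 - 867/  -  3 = 289 + 0/1=289.00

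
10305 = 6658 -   -  3647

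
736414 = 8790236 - 8053822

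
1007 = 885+122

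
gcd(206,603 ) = 1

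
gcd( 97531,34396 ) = 1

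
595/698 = 595/698 = 0.85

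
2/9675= 2/9675 = 0.00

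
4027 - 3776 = 251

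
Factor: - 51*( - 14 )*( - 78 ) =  - 55692 = - 2^2*3^2*7^1*13^1*17^1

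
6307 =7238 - 931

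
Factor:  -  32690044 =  - 2^2*8172511^1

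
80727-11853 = 68874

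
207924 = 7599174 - 7391250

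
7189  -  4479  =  2710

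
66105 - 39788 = 26317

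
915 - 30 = 885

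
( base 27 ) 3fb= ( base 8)5053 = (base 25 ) 443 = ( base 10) 2603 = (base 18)80b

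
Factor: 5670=2^1*3^4*5^1*7^1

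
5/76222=5/76222 = 0.00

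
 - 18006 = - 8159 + -9847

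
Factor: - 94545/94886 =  - 2^( - 1 )*3^2 *5^1*19^ ( - 1 )*191^1*227^( -1) = -8595/8626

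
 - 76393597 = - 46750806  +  - 29642791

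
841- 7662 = - 6821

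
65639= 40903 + 24736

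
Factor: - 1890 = -2^1*3^3 * 5^1*7^1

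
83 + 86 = 169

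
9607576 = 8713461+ 894115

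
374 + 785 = 1159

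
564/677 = 564/677 = 0.83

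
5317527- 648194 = 4669333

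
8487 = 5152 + 3335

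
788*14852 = 11703376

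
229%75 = 4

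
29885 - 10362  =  19523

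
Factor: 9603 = 3^2*11^1*97^1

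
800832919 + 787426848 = 1588259767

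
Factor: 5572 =2^2*7^1*199^1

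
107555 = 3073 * 35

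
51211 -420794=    - 369583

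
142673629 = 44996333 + 97677296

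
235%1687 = 235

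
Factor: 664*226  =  150064=2^4*83^1*113^1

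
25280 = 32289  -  7009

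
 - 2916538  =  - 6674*437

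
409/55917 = 409/55917 = 0.01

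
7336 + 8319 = 15655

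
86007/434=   198 +75/434 = 198.17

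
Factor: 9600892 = 2^2 * 7^1*342889^1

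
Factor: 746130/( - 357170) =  - 399/191 = -3^1 * 7^1*19^1*191^( - 1)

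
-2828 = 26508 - 29336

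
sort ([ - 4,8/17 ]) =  [-4,8/17 ] 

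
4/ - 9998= - 1+4997/4999 = - 0.00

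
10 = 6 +4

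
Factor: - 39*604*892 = -2^4 * 3^1*13^1*151^1*223^1 = - 21011952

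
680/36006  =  20/1059 = 0.02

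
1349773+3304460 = 4654233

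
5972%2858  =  256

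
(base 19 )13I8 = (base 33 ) 7K9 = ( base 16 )2064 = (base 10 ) 8292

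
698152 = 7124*98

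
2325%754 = 63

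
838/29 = 838/29  =  28.90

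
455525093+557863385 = 1013388478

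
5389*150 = 808350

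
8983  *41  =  368303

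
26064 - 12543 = 13521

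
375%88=23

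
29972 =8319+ 21653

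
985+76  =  1061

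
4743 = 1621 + 3122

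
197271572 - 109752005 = 87519567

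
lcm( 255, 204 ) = 1020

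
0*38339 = 0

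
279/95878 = 279/95878 = 0.00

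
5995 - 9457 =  - 3462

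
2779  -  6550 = - 3771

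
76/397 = 76/397= 0.19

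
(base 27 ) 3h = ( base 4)1202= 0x62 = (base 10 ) 98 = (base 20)4I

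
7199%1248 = 959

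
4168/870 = 4 + 344/435= 4.79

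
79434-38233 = 41201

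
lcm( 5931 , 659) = 5931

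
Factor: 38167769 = 38167769^1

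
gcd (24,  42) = 6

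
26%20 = 6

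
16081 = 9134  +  6947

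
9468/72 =131 + 1/2 = 131.50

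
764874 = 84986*9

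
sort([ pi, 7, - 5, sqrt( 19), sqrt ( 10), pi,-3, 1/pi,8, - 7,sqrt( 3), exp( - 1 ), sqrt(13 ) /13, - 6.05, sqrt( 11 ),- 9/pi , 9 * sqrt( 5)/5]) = [  -  7 ,  -  6.05, - 5,-3,-9/pi, sqrt( 13)/13,1/pi,exp( - 1), sqrt( 3),pi, pi, sqrt ( 10 ), sqrt( 11), 9 * sqrt( 5)/5,sqrt( 19 ), 7,8]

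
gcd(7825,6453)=1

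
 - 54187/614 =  - 89 + 459/614 = - 88.25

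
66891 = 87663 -20772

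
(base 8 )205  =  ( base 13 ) a3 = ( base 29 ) 4h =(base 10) 133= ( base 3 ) 11221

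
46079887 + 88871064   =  134950951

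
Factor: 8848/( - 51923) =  - 2^4*7^1*79^1*137^( - 1)* 379^( - 1 )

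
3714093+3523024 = 7237117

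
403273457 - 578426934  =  - 175153477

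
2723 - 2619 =104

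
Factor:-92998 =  - 2^1*46499^1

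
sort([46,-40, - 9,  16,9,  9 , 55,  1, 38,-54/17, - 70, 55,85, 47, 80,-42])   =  [-70,  -  42,-40,  -  9, - 54/17, 1, 9 , 9,16, 38,46 , 47,55, 55,80,85]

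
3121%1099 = 923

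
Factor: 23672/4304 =2^( - 1 )*11^1= 11/2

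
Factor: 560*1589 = 2^4*5^1*7^2*227^1  =  889840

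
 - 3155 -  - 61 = -3094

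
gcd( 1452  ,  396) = 132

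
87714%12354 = 1236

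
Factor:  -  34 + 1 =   -  3^1*11^1=-33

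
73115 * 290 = 21203350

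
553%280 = 273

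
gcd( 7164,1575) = 9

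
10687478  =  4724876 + 5962602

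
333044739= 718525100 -385480361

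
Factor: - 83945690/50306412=  -  41972845/25153206 =- 2^( - 1) *3^(-1)*5^1* 13^( - 1 )*89^1*167^( -1)*1931^( - 1 )*94321^1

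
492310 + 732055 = 1224365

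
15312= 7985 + 7327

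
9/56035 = 9/56035 =0.00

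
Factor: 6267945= 3^1*5^1*417863^1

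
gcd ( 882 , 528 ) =6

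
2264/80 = 283/10 =28.30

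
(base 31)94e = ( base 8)21123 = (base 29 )ad0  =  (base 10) 8787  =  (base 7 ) 34422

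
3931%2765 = 1166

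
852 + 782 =1634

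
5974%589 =84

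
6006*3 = 18018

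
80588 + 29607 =110195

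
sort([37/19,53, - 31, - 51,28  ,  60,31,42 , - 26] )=[ - 51, -31, - 26,37/19,28, 31,42,53,60 ] 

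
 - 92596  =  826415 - 919011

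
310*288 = 89280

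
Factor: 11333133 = 3^2*7^1*59^1  *3049^1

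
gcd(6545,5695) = 85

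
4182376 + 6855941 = 11038317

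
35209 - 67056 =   -  31847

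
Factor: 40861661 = 881^1*46381^1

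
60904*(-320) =-19489280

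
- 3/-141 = 1/47 = 0.02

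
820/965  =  164/193 = 0.85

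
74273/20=74273/20 = 3713.65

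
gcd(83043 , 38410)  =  1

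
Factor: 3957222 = 2^1*3^1 * 277^1*2381^1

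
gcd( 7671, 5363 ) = 1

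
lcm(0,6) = 0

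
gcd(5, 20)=5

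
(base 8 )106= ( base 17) 42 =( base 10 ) 70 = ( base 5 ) 240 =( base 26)2I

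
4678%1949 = 780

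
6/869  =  6/869 = 0.01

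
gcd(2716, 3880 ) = 388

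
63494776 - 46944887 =16549889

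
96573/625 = 96573/625 = 154.52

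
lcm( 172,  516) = 516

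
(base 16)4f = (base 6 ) 211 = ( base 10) 79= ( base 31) 2H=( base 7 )142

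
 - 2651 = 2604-5255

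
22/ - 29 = -22/29=- 0.76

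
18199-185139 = - 166940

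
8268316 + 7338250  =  15606566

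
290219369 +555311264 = 845530633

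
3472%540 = 232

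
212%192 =20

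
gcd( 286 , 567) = 1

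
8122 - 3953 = 4169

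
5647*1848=10435656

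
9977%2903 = 1268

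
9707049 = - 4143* ( - 2343)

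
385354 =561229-175875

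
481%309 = 172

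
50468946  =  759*66494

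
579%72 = 3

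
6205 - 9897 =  - 3692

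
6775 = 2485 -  - 4290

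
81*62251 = 5042331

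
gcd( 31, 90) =1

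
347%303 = 44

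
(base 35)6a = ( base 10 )220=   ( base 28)7O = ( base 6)1004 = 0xDC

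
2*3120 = 6240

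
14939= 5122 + 9817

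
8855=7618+1237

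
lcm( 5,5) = 5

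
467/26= 467/26= 17.96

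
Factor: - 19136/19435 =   -  2^6*5^( - 1) *13^(  -  1)= -64/65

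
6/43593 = 2/14531  =  0.00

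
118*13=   1534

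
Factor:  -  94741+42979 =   -  2^1*3^1*8627^1 = - 51762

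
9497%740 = 617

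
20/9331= 20/9331 = 0.00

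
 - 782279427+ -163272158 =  - 945551585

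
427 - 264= 163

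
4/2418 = 2/1209 = 0.00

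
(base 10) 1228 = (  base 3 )1200111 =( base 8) 2314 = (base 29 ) 1DA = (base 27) 1ID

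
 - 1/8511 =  - 1/8511 = - 0.00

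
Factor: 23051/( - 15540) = -2^ (-2)*3^( -1)*5^( - 1)*89^1 =-89/60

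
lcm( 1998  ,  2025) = 149850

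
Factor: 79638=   2^1*3^1  *13^1*1021^1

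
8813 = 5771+3042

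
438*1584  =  693792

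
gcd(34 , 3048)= 2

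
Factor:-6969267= -3^3*359^1*719^1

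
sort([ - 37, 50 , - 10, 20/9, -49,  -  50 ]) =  [ - 50, - 49,  -  37, - 10,20/9, 50] 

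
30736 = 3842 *8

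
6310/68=92 + 27/34 = 92.79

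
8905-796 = 8109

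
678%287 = 104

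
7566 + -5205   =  2361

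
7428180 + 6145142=13573322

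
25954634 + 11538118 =37492752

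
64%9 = 1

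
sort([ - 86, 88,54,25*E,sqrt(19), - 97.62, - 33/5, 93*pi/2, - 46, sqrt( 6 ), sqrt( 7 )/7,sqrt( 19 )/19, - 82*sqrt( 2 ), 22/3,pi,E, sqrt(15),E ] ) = [  -  82*sqrt( 2), - 97.62, - 86, - 46, - 33/5,sqrt(19 ) /19, sqrt( 7)/7, sqrt(6 ),  E,E,pi  ,  sqrt( 15 ) , sqrt(19 ),22/3, 54, 25*E,88,  93*pi/2 ]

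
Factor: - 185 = - 5^1 * 37^1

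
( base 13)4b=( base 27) 29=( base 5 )223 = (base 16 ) 3F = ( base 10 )63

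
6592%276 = 244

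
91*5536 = 503776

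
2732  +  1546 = 4278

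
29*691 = 20039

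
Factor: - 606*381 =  - 230886 = - 2^1*3^2*101^1*127^1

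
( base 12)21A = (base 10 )310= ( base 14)182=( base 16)136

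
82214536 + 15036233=97250769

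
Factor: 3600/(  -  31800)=-2^1*3^1*53^(-1 ) = - 6/53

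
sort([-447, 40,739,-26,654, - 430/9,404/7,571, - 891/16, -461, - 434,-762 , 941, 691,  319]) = [ - 762,-461,- 447,-434 , - 891/16, - 430/9,-26,40,404/7, 319,571,654 , 691,  739, 941]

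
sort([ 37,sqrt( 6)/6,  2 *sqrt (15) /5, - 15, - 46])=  [-46  ,  -  15, sqrt(6 )/6, 2 *sqrt( 15)/5, 37] 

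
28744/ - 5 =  - 28744/5=- 5748.80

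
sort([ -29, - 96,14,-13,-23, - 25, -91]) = [ - 96, - 91,-29, - 25 ,-23, - 13,14] 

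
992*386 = 382912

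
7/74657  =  7/74657 = 0.00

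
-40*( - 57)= 2280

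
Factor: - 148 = - 2^2*37^1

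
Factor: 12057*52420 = 2^2*3^1*5^1* 2621^1*4019^1 = 632027940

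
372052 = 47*7916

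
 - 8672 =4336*( - 2)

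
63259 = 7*9037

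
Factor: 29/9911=11^( - 1 )*17^( - 1)*29^1*53^( - 1)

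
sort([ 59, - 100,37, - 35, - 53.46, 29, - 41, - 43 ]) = [ - 100, - 53.46,  -  43, - 41,- 35, 29, 37, 59]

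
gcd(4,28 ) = 4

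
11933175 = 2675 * 4461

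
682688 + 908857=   1591545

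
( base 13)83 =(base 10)107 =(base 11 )98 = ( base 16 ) 6b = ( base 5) 412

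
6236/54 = 115 + 13/27 = 115.48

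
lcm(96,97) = 9312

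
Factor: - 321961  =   - 321961^1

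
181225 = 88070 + 93155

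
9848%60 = 8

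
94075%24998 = 19081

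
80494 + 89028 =169522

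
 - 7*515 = -3605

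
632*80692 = 50997344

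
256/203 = 256/203 = 1.26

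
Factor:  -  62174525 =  - 5^2 * 7^1*17^1*20899^1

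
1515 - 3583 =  - 2068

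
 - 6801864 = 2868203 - 9670067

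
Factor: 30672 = 2^4*3^3*71^1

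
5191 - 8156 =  - 2965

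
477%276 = 201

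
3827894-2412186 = 1415708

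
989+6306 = 7295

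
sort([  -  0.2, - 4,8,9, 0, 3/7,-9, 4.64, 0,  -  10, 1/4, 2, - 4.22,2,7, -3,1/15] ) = [ - 10, - 9,  -  4.22, - 4,-3, - 0.2,0, 0,1/15,  1/4,  3/7, 2,2, 4.64, 7, 8, 9]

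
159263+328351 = 487614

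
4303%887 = 755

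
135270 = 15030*9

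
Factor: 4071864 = 2^3*3^1*169661^1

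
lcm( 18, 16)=144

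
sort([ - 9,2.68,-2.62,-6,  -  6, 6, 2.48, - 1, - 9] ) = [ - 9,-9, - 6, - 6, - 2.62,-1 , 2.48,2.68  ,  6 ] 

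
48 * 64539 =3097872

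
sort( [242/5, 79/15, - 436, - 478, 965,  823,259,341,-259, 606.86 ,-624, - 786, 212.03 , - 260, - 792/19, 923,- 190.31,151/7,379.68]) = [- 786,- 624, - 478, - 436, - 260, - 259,-190.31, - 792/19,  79/15, 151/7, 242/5,212.03, 259,  341, 379.68, 606.86, 823, 923,965]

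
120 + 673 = 793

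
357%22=5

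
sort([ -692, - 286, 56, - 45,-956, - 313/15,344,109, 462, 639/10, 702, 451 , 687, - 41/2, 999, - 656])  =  [ -956,-692, - 656, - 286,-45, - 313/15, - 41/2,56,  639/10 , 109, 344,451 , 462, 687, 702,999]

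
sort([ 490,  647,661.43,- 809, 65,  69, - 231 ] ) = [- 809, - 231,65,69 , 490,647, 661.43 ]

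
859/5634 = 859/5634 = 0.15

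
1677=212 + 1465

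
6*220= 1320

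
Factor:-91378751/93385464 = -2^(-3 )*3^( - 1)*3891061^( - 1)  *  91378751^1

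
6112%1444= 336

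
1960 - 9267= - 7307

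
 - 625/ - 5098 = 625/5098 = 0.12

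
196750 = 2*98375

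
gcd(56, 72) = 8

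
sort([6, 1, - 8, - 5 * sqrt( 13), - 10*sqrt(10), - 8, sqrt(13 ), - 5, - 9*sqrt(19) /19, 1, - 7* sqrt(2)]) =[ - 10* sqrt( 10 ), - 5*sqrt( 13 ), - 7*sqrt(2 ), - 8,- 8, - 5, - 9*sqrt( 19) /19, 1, 1, sqrt(13),6]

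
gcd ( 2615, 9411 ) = 1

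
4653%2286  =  81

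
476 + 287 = 763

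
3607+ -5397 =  - 1790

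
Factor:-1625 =-5^3 * 13^1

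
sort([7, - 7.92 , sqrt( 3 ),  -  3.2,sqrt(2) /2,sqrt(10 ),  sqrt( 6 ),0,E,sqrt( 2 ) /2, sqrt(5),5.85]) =[ - 7.92,-3.2,0, sqrt(2)/2,sqrt(2)/2,sqrt( 3),sqrt (5 ), sqrt( 6 ),E,sqrt(10),5.85,7 ] 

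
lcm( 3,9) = 9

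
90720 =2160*42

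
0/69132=0= 0.00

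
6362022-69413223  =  - 63051201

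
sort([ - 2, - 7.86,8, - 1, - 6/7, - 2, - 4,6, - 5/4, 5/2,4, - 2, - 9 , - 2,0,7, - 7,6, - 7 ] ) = [ - 9  , - 7.86, - 7, - 7, - 4,  -  2, - 2, - 2,-2, - 5/4 ,-1, - 6/7, 0, 5/2,4 , 6,6,  7, 8] 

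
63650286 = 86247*738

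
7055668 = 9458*746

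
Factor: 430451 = 7^1*61493^1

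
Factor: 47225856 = 2^10*3^1*15373^1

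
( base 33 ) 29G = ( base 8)4673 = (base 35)216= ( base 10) 2491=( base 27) 3b7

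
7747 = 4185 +3562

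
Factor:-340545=-3^1* 5^1*73^1 * 311^1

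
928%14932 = 928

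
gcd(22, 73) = 1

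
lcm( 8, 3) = 24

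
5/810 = 1/162 = 0.01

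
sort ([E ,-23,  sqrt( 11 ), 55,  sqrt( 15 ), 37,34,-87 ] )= [ -87, - 23,E,sqrt(11 ), sqrt( 15), 34, 37, 55 ]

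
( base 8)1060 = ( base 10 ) 560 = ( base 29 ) J9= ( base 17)1FG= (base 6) 2332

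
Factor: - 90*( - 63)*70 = 2^2* 3^4*5^2*7^2 = 396900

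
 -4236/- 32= 1059/8 = 132.38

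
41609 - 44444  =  - 2835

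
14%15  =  14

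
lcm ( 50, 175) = 350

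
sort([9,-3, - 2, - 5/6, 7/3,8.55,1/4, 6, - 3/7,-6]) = [ -6, - 3, - 2, - 5/6, - 3/7, 1/4,  7/3,6,8.55, 9 ]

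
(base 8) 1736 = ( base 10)990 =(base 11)820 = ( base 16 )3de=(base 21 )253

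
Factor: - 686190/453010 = -771/509 = -3^1*257^1*509^( -1)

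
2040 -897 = 1143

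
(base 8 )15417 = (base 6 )52023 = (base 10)6927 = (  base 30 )7kr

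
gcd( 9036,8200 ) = 4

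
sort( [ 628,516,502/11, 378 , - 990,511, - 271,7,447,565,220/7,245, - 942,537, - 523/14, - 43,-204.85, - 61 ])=[ - 990, - 942, - 271,  -  204.85,-61, - 43,-523/14,7,220/7, 502/11 , 245,378,447,511 , 516, 537,565, 628]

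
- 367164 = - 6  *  61194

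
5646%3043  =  2603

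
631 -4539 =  - 3908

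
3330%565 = 505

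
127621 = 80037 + 47584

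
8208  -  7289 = 919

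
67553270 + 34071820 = 101625090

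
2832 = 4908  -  2076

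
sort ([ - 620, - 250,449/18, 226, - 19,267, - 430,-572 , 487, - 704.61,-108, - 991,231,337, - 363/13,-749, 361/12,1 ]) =[ - 991, - 749, - 704.61, - 620, - 572, - 430, - 250, - 108, - 363/13, - 19, 1, 449/18,361/12, 226,  231, 267, 337,487]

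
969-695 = 274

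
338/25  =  338/25= 13.52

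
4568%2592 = 1976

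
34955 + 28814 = 63769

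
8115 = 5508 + 2607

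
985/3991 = 985/3991 = 0.25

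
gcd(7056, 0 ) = 7056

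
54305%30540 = 23765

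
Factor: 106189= 106189^1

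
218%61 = 35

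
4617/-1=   -  4617/1 = - 4617.00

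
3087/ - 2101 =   -  2 + 1115/2101 = - 1.47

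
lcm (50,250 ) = 250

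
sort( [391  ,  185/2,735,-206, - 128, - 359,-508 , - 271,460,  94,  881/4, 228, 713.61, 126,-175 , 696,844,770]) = [ - 508,-359, - 271,-206,-175,-128 , 185/2,94,126,881/4,228,391,  460,696 , 713.61, 735, 770,  844] 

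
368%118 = 14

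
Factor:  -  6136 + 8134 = 2^1*3^3*37^1 = 1998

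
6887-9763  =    -  2876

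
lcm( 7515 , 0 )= 0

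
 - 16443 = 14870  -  31313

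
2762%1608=1154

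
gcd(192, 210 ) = 6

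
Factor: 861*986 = 2^1*3^1*7^1 * 17^1*29^1* 41^1 = 848946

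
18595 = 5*3719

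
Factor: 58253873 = 37^1*113^1*  13933^1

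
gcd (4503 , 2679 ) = 57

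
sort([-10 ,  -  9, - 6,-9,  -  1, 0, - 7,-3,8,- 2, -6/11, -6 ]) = [- 10,-9,- 9, - 7,- 6, -6,  -  3, - 2, - 1,  -  6/11,0, 8] 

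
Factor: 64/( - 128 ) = - 1/2 = - 2^( - 1)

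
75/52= 1 + 23/52 = 1.44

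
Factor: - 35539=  - 7^1*5077^1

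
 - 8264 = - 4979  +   - 3285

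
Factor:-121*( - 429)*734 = 2^1 *3^1*11^3 * 13^1*367^1 = 38101206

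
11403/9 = 1267 = 1267.00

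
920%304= 8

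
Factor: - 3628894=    -2^1*23^1*78889^1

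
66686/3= 66686/3 = 22228.67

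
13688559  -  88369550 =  - 74680991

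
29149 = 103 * 283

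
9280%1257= 481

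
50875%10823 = 7583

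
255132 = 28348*9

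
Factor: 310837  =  31^1*37^1*271^1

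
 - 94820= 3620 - 98440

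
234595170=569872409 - 335277239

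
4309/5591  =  4309/5591 = 0.77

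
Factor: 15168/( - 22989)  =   - 2^6*97^ (-1) =- 64/97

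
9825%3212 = 189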